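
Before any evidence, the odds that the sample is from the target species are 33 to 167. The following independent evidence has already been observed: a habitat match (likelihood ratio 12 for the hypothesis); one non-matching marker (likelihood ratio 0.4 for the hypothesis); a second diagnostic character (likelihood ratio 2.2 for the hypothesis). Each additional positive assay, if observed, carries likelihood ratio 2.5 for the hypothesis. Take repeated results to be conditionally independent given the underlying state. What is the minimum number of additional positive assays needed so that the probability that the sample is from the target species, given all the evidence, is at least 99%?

Prior odds = 33/167.
Combined Bayes factor of the evidence already in hand = 12 × 0.4 × 2.2 = 10.56.
Odds after that evidence = (33/167) × 10.56 = 8712/4175.
Target odds = 0.99/0.01 = 99.
Need 2.5ⁿ ≥ 99 ÷ (8712/4175) = 4175/88.
2.5⁴ = 39.0625 falls short of 4175/88 but 2.5⁵ = 97.65625 reaches it, so n = 5.

5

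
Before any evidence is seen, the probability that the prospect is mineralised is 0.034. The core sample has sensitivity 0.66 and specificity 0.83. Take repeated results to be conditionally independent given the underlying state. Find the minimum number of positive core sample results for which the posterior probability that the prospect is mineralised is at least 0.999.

Prior odds = 0.034/0.966 = 17/483.
False-positive rate = 1 − 0.83 = 0.17; likelihood ratio of a positive = 0.66/0.17 = 66/17.
Target odds: 0.999 ÷ 0.001 = 999.
Need (17/483) × (66/17)ⁿ ≥ 999, i.e. (66/17)ⁿ ≥ 482517/17.
(66/17)⁷ ≈13294.3 falls short of 482517/17 but (66/17)⁸ ≈51613.1 reaches it, so n = 8.

8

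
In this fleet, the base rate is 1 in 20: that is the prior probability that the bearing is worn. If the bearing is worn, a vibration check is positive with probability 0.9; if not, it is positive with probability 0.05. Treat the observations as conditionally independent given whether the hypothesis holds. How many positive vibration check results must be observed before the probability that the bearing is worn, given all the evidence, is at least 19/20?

Prior odds = 0.05/0.95 = 1/19.
Likelihood ratio of a positive = 0.9/0.05 = 18.
Target odds: 0.95 ÷ 0.05 = 19.
Need (1/19) × 18ⁿ ≥ 19, i.e. 18ⁿ ≥ 361.
18² = 324 falls short of 361 but 18³ = 5832 reaches it, so n = 3.

3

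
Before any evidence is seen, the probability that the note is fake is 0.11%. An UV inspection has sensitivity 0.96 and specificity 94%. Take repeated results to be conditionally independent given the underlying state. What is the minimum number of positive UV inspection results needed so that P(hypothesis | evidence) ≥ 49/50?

4

Prior odds = 0.0011/0.9989 = 11/9989.
False-positive rate = 1 − 0.94 = 0.06; likelihood ratio of a positive = 0.96/0.06 = 16.
Target odds: 0.98 ÷ 0.02 = 49.
Require 16ⁿ ≥ 49 ÷ (11/9989) = 489461/11.
16³ = 4096 falls short of 489461/11 but 16⁴ = 65536 reaches it, so n = 4.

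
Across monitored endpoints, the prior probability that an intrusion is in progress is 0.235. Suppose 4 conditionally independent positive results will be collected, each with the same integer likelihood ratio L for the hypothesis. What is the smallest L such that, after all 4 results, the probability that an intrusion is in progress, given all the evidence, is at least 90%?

3

Prior odds = 0.235/0.765 = 47/153.
Target odds = 0.9/0.1 = 9.
Need L⁴ ≥ 9 ÷ (47/153) = 1377/47.
2⁴ = 16 < 1377/47 ≤ 81 = 3⁴, so L = 3.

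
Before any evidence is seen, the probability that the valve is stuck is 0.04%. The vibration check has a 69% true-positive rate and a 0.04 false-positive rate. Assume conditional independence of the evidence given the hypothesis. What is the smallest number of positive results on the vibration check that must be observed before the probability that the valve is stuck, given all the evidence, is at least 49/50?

Prior odds = 0.0004/0.9996 = 1/2499.
Likelihood ratio of a positive result = 0.69/0.04 = 17.25.
Target posterior odds = 0.98/0.02 = 49.
Need (1/2499) × 17.25ⁿ ≥ 49, i.e. 17.25ⁿ ≥ 122451.
17.25⁴ = 22667121/256 falls short of 122451 but 17.25⁵ ≈1.52737e+06 reaches it, so n = 5.

5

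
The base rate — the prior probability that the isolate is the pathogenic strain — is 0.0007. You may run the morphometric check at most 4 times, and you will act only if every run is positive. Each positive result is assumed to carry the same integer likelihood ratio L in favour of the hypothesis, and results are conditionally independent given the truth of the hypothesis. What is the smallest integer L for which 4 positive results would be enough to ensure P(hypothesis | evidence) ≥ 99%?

20

Prior odds = 0.0007/0.9993 = 7/9993.
Target odds = 0.99/0.01 = 99.
Need L⁴ ≥ 99 ÷ (7/9993) = 989307/7.
19⁴ = 130321 < 989307/7 ≤ 160000 = 20⁴, so L = 20.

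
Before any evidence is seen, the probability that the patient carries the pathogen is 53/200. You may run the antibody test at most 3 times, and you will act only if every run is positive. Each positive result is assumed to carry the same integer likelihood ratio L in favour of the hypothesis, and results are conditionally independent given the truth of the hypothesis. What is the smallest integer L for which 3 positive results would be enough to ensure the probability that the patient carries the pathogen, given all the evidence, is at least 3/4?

3

Prior odds = 0.265/0.735 = 53/147.
Target odds = 0.75/0.25 = 3.
Need L³ ≥ 3 ÷ (53/147) = 441/53.
2³ = 8 < 441/53 ≤ 27 = 3³, so L = 3.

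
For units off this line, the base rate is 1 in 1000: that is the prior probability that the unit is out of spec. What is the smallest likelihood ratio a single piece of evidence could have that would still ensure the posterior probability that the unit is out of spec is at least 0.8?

3996

Prior odds = 0.001/0.999 = 1/999.
Target odds = 0.8/0.2 = 4.
Required Bayes factor = 4 ÷ (1/999) = 3996.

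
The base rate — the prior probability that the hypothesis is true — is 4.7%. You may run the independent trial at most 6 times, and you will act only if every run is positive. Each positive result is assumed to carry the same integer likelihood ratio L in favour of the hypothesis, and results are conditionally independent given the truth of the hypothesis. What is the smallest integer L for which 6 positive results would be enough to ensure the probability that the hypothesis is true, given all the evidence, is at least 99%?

Prior odds = 0.047/0.953 = 47/953.
Target odds = 0.99/0.01 = 99.
Need L⁶ ≥ 99 ÷ (47/953) = 94347/47.
3⁶ = 729 < 94347/47 ≤ 4096 = 4⁶, so L = 4.

4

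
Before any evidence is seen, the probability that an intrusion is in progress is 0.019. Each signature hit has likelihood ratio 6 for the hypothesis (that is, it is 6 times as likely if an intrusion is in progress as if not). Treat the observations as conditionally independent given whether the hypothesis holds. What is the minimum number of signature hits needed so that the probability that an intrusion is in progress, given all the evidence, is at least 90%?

4

Prior odds: 0.019 ÷ 0.981 = 19/981.
Likelihood ratio per signature hit = 6.
Target odds: 0.9 ÷ 0.1 = 9.
Need (19/981) × 6ⁿ ≥ 9, i.e. 6ⁿ ≥ 8829/19.
6³ = 216 falls short of 8829/19 but 6⁴ = 1296 reaches it, so n = 4.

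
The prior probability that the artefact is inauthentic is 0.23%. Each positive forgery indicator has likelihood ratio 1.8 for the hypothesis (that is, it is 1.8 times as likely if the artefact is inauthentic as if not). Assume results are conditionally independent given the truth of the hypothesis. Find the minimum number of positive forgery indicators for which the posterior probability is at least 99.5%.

Prior odds = 0.0023/0.9977 = 23/9977.
Likelihood ratio per positive forgery indicator = 1.8.
Target posterior odds = 0.995/0.005 = 199.
Require 1.8ⁿ ≥ 199 ÷ (23/9977) = 1985423/23.
1.8¹⁹ ≈70823.5 falls short of 1985423/23 but 1.8²⁰ ≈127482 reaches it, so n = 20.

20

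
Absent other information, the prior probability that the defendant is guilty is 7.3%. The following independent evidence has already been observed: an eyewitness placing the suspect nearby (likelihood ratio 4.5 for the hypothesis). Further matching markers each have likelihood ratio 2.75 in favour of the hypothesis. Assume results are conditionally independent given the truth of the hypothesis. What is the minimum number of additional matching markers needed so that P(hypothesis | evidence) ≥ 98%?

Prior odds = 0.073/0.927 = 73/927.
Bayes factor of the evidence already in hand = 4.5.
Odds after that evidence = (73/927) × 4.5 = 73/206.
Target odds = 0.98/0.02 = 49.
Need 2.75ⁿ ≥ 49 ÷ (73/206) = 10094/73.
2.75⁴ = 57.19140625 falls short of 10094/73 but 2.75⁵ = 161051/1024 reaches it, so n = 5.

5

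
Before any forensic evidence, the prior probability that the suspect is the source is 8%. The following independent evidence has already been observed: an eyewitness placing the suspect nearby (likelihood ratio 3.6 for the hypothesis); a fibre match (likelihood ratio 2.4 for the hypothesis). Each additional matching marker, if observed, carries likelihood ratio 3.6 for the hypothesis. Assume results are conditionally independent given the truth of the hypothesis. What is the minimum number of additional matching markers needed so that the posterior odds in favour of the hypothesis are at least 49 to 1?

Prior odds = 0.08/0.92 = 2/23.
Combined Bayes factor of the evidence already in hand = 3.6 × 2.4 = 8.64.
Odds after that evidence = (2/23) × 8.64 = 432/575.
Target odds = 49.
Need 3.6ⁿ ≥ 49 ÷ (432/575) = 28175/432.
3.6³ = 46.656 falls short of 28175/432 but 3.6⁴ = 167.9616 reaches it, so n = 4.

4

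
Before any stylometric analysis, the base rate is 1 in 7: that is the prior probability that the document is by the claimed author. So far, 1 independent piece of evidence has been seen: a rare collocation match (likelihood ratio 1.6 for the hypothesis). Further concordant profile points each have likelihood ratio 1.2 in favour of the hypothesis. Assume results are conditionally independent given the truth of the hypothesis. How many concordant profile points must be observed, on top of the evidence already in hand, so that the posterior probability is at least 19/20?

Prior odds = (1/7)/(6/7) = 1/6.
Bayes factor of the evidence already in hand = 1.6.
Odds after that evidence = (1/6) × 1.6 = 4/15.
Target odds = 0.95/0.05 = 19.
Need 1.2ⁿ ≥ 19 ÷ (4/15) = 71.25.
1.2²³ ≈66.2474 falls short of 71.25 but 1.2²⁴ ≈79.4968 reaches it, so n = 24.

24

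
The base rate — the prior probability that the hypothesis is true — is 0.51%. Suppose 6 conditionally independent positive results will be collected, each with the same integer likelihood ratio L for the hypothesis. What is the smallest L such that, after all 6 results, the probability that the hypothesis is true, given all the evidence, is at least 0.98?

Prior odds = 0.0051/0.9949 = 51/9949.
Target odds = 0.98/0.02 = 49.
Need L⁶ ≥ 49 ÷ (51/9949) = 487501/51.
4⁶ = 4096 < 487501/51 ≤ 15625 = 5⁶, so L = 5.

5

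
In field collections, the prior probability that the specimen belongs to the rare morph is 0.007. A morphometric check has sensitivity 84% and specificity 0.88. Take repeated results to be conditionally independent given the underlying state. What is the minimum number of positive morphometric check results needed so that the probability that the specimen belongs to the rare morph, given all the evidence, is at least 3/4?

Prior odds: 0.007 ÷ 0.993 = 7/993.
False-positive rate = 1 − 0.88 = 0.12; likelihood ratio of a positive = 0.84/0.12 = 7.
Target posterior odds = 0.75/0.25 = 3.
Need (7/993) × 7ⁿ ≥ 3, i.e. 7ⁿ ≥ 2979/7.
7³ = 343 falls short of 2979/7 but 7⁴ = 2401 reaches it, so n = 4.

4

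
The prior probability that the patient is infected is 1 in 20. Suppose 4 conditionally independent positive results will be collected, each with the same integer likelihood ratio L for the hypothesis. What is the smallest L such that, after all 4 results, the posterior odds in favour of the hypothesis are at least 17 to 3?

Prior odds = 0.05/0.95 = 1/19.
Target odds = 17/3.
Need L⁴ ≥ 17/3 ÷ (1/19) = 323/3.
3⁴ = 81 < 323/3 ≤ 256 = 4⁴, so L = 4.

4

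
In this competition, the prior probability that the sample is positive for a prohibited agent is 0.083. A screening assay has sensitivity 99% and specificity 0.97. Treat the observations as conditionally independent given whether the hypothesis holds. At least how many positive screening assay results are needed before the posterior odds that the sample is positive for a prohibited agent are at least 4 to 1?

2

Prior odds: 0.083 ÷ 0.917 = 83/917.
False-positive rate = 1 − 0.97 = 0.03; likelihood ratio of a positive = 0.99/0.03 = 33.
Target odds = 4.
Need (83/917) × 33ⁿ ≥ 4, i.e. 33ⁿ ≥ 3668/83.
33¹ = 33 falls short of 3668/83 but 33² = 1089 reaches it, so n = 2.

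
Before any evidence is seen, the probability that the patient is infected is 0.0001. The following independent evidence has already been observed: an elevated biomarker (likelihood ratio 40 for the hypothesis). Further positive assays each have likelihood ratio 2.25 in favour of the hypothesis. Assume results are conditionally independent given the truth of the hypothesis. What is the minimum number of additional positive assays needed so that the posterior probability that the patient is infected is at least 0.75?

9

Prior odds = 0.0001/0.9999 = 1/9999.
Bayes factor of the evidence already in hand = 40.
Odds after that evidence = (1/9999) × 40 = 40/9999.
Target odds = 0.75/0.25 = 3.
Need 2.25ⁿ ≥ 3 ÷ (40/9999) = 749.925.
2.25⁸ = 43046721/65536 falls short of 749.925 but 2.25⁹ = 387420489/262144 reaches it, so n = 9.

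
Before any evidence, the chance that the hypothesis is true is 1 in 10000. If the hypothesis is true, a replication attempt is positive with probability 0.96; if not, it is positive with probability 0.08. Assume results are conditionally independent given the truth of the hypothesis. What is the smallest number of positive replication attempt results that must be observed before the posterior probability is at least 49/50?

6

Prior odds: 0.0001 ÷ 0.9999 = 1/9999.
Likelihood ratio of a positive = 0.96/0.08 = 12.
Target posterior odds = 0.98/0.02 = 49.
Need (1/9999) × 12ⁿ ≥ 49, i.e. 12ⁿ ≥ 489951.
12⁵ = 248832 falls short of 489951 but 12⁶ = 2985984 reaches it, so n = 6.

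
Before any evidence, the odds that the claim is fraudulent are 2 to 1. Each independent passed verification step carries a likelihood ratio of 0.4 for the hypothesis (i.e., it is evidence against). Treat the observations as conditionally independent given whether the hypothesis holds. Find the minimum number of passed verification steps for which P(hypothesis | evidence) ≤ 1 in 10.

Prior odds = 2.
Likelihood ratio per passed verification step = 0.4.
Target posterior odds = 0.1/0.9 = 1/9.
Need 2 × 0.4ⁿ ≤ 1/9, i.e. 0.4ⁿ ≤ 1/18.
0.4³ = 0.064 is still above 1/18 but 0.4⁴ = 0.0256 is at or below it, so n = 4.

4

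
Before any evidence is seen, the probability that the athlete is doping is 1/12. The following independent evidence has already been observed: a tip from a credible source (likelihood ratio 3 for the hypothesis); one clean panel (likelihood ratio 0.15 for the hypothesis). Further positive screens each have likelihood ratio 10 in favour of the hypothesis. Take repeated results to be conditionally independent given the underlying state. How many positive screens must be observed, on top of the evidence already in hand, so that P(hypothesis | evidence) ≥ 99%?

Prior odds = (1/12)/(11/12) = 1/11.
Combined Bayes factor of the evidence already in hand = 3 × 0.15 = 0.45.
Odds after that evidence = (1/11) × 0.45 = 9/220.
Target odds = 0.99/0.01 = 99.
Need 10ⁿ ≥ 99 ÷ (9/220) = 2420.
10³ = 1000 falls short of 2420 but 10⁴ = 10000 reaches it, so n = 4.

4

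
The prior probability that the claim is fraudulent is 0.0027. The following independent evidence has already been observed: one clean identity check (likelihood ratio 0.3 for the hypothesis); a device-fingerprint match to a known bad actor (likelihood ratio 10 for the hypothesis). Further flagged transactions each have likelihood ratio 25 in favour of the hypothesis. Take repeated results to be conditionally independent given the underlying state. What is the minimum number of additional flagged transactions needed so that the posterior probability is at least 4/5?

Prior odds = 0.0027/0.9973 = 27/9973.
Combined Bayes factor of the evidence already in hand = 0.3 × 10 = 3.
Odds after that evidence = (27/9973) × 3 = 81/9973.
Target odds = 0.8/0.2 = 4.
Need 25ⁿ ≥ 4 ÷ (81/9973) = 39892/81.
25¹ = 25 falls short of 39892/81 but 25² = 625 reaches it, so n = 2.

2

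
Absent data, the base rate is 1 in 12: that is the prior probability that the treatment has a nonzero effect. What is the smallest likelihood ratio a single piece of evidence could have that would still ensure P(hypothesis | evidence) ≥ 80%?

Prior odds = (1/12)/(11/12) = 1/11.
Target odds = 0.8/0.2 = 4.
Required Bayes factor = 4 ÷ (1/11) = 44.

44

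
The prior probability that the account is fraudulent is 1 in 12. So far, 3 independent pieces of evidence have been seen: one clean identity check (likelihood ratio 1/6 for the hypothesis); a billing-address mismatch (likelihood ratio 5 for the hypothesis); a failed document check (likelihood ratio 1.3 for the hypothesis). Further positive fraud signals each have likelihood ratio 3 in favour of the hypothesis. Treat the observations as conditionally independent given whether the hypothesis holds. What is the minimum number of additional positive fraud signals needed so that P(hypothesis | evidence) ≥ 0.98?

Prior odds = (1/12)/(11/12) = 1/11.
Combined Bayes factor of the evidence already in hand = (1/6) × 5 × 1.3 = 13/12.
Odds after that evidence = (1/11) × 13/12 = 13/132.
Target odds = 0.98/0.02 = 49.
Need 3ⁿ ≥ 49 ÷ (13/132) = 6468/13.
3⁵ = 243 falls short of 6468/13 but 3⁶ = 729 reaches it, so n = 6.

6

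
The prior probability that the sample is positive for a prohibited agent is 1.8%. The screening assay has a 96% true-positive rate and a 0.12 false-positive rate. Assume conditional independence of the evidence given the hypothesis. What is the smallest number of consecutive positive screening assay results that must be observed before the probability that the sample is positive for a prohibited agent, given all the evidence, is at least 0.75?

3

Prior odds = 0.018/0.982 = 9/491.
Likelihood ratio of a positive result = 0.96/0.12 = 8.
Target odds: 0.75 ÷ 0.25 = 3.
Require 8ⁿ ≥ 3 ÷ (9/491) = 491/3.
8² = 64 falls short of 491/3 but 8³ = 512 reaches it, so n = 3.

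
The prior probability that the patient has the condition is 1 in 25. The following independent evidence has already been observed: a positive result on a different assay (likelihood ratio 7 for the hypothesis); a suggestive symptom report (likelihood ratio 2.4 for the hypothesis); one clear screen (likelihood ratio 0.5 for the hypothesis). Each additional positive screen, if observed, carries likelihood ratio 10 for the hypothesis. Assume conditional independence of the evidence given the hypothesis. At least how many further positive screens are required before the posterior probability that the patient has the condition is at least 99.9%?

Prior odds = 0.04/0.96 = 1/24.
Combined Bayes factor of the evidence already in hand = 7 × 2.4 × 0.5 = 8.4.
Odds after that evidence = (1/24) × 8.4 = 0.35.
Target odds = 0.999/0.001 = 999.
Need 10ⁿ ≥ 999 ÷ 0.35 = 19980/7.
10³ = 1000 falls short of 19980/7 but 10⁴ = 10000 reaches it, so n = 4.

4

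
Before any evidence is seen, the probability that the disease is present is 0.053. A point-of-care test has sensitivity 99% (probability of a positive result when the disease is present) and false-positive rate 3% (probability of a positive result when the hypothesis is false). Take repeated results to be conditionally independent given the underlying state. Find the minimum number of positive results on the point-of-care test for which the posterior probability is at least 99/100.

Prior odds: 0.053 ÷ 0.947 = 53/947.
Likelihood ratio of a positive result = 0.99/0.03 = 33.
Target posterior odds = 0.99/0.01 = 99.
Require 33ⁿ ≥ 99 ÷ (53/947) = 93753/53.
33² = 1089 falls short of 93753/53 but 33³ = 35937 reaches it, so n = 3.

3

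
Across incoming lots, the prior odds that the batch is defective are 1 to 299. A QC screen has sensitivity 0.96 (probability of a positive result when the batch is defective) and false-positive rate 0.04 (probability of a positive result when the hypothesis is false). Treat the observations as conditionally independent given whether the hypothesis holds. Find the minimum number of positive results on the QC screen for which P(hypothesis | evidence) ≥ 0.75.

Prior odds = 1/299.
Likelihood ratio of a positive result = 0.96/0.04 = 24.
Target odds: 0.75 ÷ 0.25 = 3.
Require 24ⁿ ≥ 3 ÷ (1/299) = 897.
24² = 576 falls short of 897 but 24³ = 13824 reaches it, so n = 3.

3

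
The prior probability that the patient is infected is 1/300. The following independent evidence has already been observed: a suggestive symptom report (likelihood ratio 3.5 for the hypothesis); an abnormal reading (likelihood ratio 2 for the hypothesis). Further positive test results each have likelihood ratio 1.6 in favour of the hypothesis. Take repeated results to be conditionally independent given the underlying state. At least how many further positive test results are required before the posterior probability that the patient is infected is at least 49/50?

Prior odds = (1/300)/(299/300) = 1/299.
Combined Bayes factor of the evidence already in hand = 3.5 × 2 = 7.
Odds after that evidence = (1/299) × 7 = 7/299.
Target odds = 0.98/0.02 = 49.
Need 1.6ⁿ ≥ 49 ÷ (7/299) = 2093.
1.6¹⁶ ≈1844.67 falls short of 2093 but 1.6¹⁷ ≈2951.48 reaches it, so n = 17.

17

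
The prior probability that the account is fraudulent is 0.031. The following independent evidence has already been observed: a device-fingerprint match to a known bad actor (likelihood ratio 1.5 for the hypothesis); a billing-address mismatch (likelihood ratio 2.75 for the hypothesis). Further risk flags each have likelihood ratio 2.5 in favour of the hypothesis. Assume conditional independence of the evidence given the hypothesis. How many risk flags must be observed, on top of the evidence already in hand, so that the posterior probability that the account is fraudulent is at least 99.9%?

Prior odds = 0.031/0.969 = 31/969.
Combined Bayes factor of the evidence already in hand = 1.5 × 2.75 = 4.125.
Odds after that evidence = (31/969) × 4.125 = 341/2584.
Target odds = 0.999/0.001 = 999.
Need 2.5ⁿ ≥ 999 ÷ (341/2584) = 2581416/341.
2.5⁹ = 1953125/512 falls short of 2581416/341 but 2.5¹⁰ = 9765625/1024 reaches it, so n = 10.

10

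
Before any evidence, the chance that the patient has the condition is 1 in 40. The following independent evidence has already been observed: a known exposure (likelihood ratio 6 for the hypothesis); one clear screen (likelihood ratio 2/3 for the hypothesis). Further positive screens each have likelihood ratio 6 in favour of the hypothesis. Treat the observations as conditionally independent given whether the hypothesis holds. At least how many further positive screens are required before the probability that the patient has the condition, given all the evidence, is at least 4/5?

Prior odds = 0.025/0.975 = 1/39.
Combined Bayes factor of the evidence already in hand = 6 × (2/3) = 4.
Odds after that evidence = (1/39) × 4 = 4/39.
Target odds = 0.8/0.2 = 4.
Need 6ⁿ ≥ 4 ÷ (4/39) = 39.
6² = 36 falls short of 39 but 6³ = 216 reaches it, so n = 3.

3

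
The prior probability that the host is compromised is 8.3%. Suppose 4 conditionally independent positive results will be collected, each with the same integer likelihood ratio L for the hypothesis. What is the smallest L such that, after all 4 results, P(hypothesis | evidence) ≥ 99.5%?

Prior odds = 0.083/0.917 = 83/917.
Target odds = 0.995/0.005 = 199.
Need L⁴ ≥ 199 ÷ (83/917) = 182483/83.
6⁴ = 1296 < 182483/83 ≤ 2401 = 7⁴, so L = 7.

7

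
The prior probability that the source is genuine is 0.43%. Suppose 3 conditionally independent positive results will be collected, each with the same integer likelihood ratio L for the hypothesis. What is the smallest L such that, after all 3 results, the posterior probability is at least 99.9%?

Prior odds = 0.0043/0.9957 = 43/9957.
Target odds = 0.999/0.001 = 999.
Need L³ ≥ 999 ÷ (43/9957) = 9947043/43.
61³ = 226981 < 9947043/43 ≤ 238328 = 62³, so L = 62.

62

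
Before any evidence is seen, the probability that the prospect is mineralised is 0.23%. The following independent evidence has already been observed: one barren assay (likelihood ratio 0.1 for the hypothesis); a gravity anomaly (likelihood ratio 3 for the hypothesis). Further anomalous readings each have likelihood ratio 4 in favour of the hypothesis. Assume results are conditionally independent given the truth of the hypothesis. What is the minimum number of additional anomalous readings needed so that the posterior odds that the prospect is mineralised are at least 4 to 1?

Prior odds = 0.0023/0.9977 = 23/9977.
Combined Bayes factor of the evidence already in hand = 0.1 × 3 = 0.3.
Odds after that evidence = (23/9977) × 0.3 = 69/99770.
Target odds = 4.
Need 4ⁿ ≥ 4 ÷ (69/99770) = 399080/69.
4⁶ = 4096 falls short of 399080/69 but 4⁷ = 16384 reaches it, so n = 7.

7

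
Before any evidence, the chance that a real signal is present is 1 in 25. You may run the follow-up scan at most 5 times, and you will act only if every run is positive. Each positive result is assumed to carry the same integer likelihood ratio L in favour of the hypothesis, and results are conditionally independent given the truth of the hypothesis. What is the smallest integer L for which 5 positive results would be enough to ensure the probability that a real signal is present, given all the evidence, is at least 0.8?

3

Prior odds = 0.04/0.96 = 1/24.
Target odds = 0.8/0.2 = 4.
Need L⁵ ≥ 4 ÷ (1/24) = 96.
2⁵ = 32 < 96 ≤ 243 = 3⁵, so L = 3.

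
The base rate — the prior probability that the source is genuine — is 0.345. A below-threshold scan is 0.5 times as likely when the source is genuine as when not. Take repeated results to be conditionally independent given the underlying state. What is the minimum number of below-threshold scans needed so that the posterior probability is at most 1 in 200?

7

Prior odds = 0.345/0.655 = 69/131.
Likelihood ratio per below-threshold scan = 0.5.
Target posterior odds = 0.005/0.995 = 1/199.
Need (69/131) × 0.5ⁿ ≤ 1/199, i.e. 0.5ⁿ ≤ 131/13731.
0.5⁶ = 0.015625 is still above 131/13731 but 0.5⁷ = 0.0078125 is at or below it, so n = 7.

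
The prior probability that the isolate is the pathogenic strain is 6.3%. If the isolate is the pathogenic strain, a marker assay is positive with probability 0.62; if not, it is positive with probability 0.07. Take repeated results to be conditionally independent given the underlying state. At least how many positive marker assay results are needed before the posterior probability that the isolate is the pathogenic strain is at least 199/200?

4

Prior odds = 0.063/0.937 = 63/937.
Likelihood ratio of a positive = 0.62/0.07 = 62/7.
Target posterior odds = 0.995/0.005 = 199.
Need (63/937) × (62/7)ⁿ ≥ 199, i.e. (62/7)ⁿ ≥ 186463/63.
(62/7)³ = 238328/343 falls short of 186463/63 but (62/7)⁴ = 14776336/2401 reaches it, so n = 4.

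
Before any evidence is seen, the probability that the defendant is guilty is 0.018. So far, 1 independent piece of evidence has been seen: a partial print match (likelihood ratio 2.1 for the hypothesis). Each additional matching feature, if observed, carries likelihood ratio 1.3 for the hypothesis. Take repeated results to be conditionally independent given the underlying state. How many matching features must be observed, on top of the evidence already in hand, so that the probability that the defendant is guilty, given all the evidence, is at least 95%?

24

Prior odds = 0.018/0.982 = 9/491.
Bayes factor of the evidence already in hand = 2.1.
Odds after that evidence = (9/491) × 2.1 = 189/4910.
Target odds = 0.95/0.05 = 19.
Need 1.3ⁿ ≥ 19 ÷ (189/4910) = 93290/189.
1.3²³ ≈417.539 falls short of 93290/189 but 1.3²⁴ ≈542.801 reaches it, so n = 24.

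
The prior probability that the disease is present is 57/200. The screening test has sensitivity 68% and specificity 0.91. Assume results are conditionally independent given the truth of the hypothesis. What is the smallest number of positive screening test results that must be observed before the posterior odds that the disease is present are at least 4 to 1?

Prior odds: 0.285 ÷ 0.715 = 57/143.
False-positive rate = 1 − 0.91 = 0.09; likelihood ratio of a positive = 0.68/0.09 = 68/9.
Target odds = 4.
Require (68/9)ⁿ ≥ 4 ÷ (57/143) = 572/57.
(68/9)¹ = 68/9 falls short of 572/57 but (68/9)² = 4624/81 reaches it, so n = 2.

2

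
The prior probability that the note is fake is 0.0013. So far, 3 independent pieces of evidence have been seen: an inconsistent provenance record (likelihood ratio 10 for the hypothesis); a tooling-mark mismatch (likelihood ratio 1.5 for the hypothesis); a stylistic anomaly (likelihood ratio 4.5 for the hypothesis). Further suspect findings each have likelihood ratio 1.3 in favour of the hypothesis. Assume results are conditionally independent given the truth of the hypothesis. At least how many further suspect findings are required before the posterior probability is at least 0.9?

18

Prior odds = 0.0013/0.9987 = 13/9987.
Combined Bayes factor of the evidence already in hand = 10 × 1.5 × 4.5 = 67.5.
Odds after that evidence = (13/9987) × 67.5 = 585/6658.
Target odds = 0.9/0.1 = 9.
Need 1.3ⁿ ≥ 9 ÷ (585/6658) = 6658/65.
1.3¹⁷ ≈86.5042 falls short of 6658/65 but 1.3¹⁸ ≈112.455 reaches it, so n = 18.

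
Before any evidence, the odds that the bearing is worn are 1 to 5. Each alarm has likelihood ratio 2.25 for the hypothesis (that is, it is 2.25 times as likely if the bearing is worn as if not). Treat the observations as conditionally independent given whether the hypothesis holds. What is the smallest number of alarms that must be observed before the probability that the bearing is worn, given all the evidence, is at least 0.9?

5

Prior odds = 0.2.
Likelihood ratio per alarm = 2.25.
Target posterior odds = 0.9/0.1 = 9.
Require 2.25ⁿ ≥ 9 ÷ 0.2 = 45.
2.25⁴ = 25.62890625 falls short of 45 but 2.25⁵ = 59049/1024 reaches it, so n = 5.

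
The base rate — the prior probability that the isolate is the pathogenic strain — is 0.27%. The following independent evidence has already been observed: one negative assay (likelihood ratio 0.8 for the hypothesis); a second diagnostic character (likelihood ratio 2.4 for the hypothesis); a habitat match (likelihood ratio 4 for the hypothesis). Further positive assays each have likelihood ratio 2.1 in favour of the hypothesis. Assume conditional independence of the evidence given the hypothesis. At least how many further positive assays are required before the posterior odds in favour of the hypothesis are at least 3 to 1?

7

Prior odds = 0.0027/0.9973 = 27/9973.
Combined Bayes factor of the evidence already in hand = 0.8 × 2.4 × 4 = 7.68.
Odds after that evidence = (27/9973) × 7.68 = 5184/249325.
Target odds = 3.
Need 2.1ⁿ ≥ 3 ÷ (5184/249325) = 249325/1728.
2.1⁶ = 85766121/1000000 falls short of 249325/1728 but 2.1⁷ ≈180.109 reaches it, so n = 7.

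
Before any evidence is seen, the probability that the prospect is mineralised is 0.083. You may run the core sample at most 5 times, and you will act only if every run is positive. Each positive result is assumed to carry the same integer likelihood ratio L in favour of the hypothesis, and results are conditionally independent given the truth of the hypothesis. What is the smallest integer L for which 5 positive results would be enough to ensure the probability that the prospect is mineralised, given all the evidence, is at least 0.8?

Prior odds = 0.083/0.917 = 83/917.
Target odds = 0.8/0.2 = 4.
Need L⁵ ≥ 4 ÷ (83/917) = 3668/83.
2⁵ = 32 < 3668/83 ≤ 243 = 3⁵, so L = 3.

3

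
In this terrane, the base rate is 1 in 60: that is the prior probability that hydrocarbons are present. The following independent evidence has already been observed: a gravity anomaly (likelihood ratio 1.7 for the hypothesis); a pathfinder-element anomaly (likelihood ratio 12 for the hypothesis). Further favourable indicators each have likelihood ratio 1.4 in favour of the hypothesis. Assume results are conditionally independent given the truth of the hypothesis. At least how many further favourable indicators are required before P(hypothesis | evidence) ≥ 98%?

15

Prior odds = (1/60)/(59/60) = 1/59.
Combined Bayes factor of the evidence already in hand = 1.7 × 12 = 20.4.
Odds after that evidence = (1/59) × 20.4 = 102/295.
Target odds = 0.98/0.02 = 49.
Need 1.4ⁿ ≥ 49 ÷ (102/295) = 14455/102.
1.4¹⁴ ≈111.12 falls short of 14455/102 but 1.4¹⁵ ≈155.568 reaches it, so n = 15.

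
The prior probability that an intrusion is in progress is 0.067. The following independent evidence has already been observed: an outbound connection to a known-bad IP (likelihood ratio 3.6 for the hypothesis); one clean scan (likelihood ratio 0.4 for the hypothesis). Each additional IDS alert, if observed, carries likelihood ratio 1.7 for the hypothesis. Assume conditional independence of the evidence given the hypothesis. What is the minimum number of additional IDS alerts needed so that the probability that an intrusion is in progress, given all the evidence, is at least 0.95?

10

Prior odds = 0.067/0.933 = 67/933.
Combined Bayes factor of the evidence already in hand = 3.6 × 0.4 = 1.44.
Odds after that evidence = (67/933) × 1.44 = 804/7775.
Target odds = 0.95/0.05 = 19.
Need 1.7ⁿ ≥ 19 ÷ (804/7775) = 147725/804.
1.7⁹ ≈118.588 falls short of 147725/804 but 1.7¹⁰ ≈201.599 reaches it, so n = 10.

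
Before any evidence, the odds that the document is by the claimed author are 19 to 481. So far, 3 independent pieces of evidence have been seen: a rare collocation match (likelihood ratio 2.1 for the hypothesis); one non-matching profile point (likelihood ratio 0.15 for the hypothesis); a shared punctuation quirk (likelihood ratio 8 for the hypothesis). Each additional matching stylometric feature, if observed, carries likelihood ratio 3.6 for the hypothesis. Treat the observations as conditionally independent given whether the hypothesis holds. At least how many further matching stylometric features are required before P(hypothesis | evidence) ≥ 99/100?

Prior odds = 19/481.
Combined Bayes factor of the evidence already in hand = 2.1 × 0.15 × 8 = 2.52.
Odds after that evidence = (19/481) × 2.52 = 1197/12025.
Target odds = 0.99/0.01 = 99.
Need 3.6ⁿ ≥ 99 ÷ (1197/12025) = 132275/133.
3.6⁵ = 604.66176 falls short of 132275/133 but 3.6⁶ = 34012224/15625 reaches it, so n = 6.

6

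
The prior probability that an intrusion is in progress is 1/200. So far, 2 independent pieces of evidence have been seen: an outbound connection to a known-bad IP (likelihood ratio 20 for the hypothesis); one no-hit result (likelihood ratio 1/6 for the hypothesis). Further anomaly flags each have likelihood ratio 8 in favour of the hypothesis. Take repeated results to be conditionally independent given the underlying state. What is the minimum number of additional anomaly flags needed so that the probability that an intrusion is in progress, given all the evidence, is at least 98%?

4

Prior odds = 0.005/0.995 = 1/199.
Combined Bayes factor of the evidence already in hand = 20 × (1/6) = 10/3.
Odds after that evidence = (1/199) × 10/3 = 10/597.
Target odds = 0.98/0.02 = 49.
Need 8ⁿ ≥ 49 ÷ (10/597) = 2925.3.
8³ = 512 falls short of 2925.3 but 8⁴ = 4096 reaches it, so n = 4.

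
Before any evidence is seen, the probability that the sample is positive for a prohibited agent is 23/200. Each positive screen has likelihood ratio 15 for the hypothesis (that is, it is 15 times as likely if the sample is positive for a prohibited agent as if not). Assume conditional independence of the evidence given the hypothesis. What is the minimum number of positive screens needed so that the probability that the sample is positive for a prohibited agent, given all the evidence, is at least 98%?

3

Prior odds: 0.115 ÷ 0.885 = 23/177.
Likelihood ratio per positive screen = 15.
Target odds: 0.98 ÷ 0.02 = 49.
Need (23/177) × 15ⁿ ≥ 49, i.e. 15ⁿ ≥ 8673/23.
15² = 225 falls short of 8673/23 but 15³ = 3375 reaches it, so n = 3.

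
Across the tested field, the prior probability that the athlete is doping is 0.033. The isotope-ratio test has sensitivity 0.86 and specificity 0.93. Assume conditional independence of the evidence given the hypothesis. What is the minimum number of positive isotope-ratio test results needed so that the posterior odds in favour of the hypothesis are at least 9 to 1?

Prior odds: 0.033 ÷ 0.967 = 33/967.
False-positive rate = 1 − 0.93 = 0.07; likelihood ratio of a positive = 0.86/0.07 = 86/7.
Target odds = 9.
Need (33/967) × (86/7)ⁿ ≥ 9, i.e. (86/7)ⁿ ≥ 2901/11.
(86/7)² = 7396/49 falls short of 2901/11 but (86/7)³ = 636056/343 reaches it, so n = 3.

3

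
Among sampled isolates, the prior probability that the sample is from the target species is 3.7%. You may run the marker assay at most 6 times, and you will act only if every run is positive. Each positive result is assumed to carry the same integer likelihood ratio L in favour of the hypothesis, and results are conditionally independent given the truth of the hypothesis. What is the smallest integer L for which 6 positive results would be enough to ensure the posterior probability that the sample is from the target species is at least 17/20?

Prior odds = 0.037/0.963 = 37/963.
Target odds = 0.85/0.15 = 17/3.
Need L⁶ ≥ 17/3 ÷ (37/963) = 5457/37.
2⁶ = 64 < 5457/37 ≤ 729 = 3⁶, so L = 3.

3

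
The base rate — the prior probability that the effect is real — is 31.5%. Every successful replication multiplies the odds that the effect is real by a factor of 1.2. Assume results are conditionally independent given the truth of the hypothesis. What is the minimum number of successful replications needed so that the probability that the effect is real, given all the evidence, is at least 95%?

Prior odds = 0.315/0.685 = 63/137.
Likelihood ratio per successful replication = 1.2.
Target odds: 0.95 ÷ 0.05 = 19.
Require 1.2ⁿ ≥ 19 ÷ (63/137) = 2603/63.
1.2²⁰ ≈38.3376 falls short of 2603/63 but 1.2²¹ ≈46.0051 reaches it, so n = 21.

21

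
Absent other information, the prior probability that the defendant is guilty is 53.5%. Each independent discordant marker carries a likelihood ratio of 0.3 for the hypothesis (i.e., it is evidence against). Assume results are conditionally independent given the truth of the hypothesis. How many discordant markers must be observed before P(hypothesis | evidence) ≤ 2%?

4

Prior odds: 0.535 ÷ 0.465 = 107/93.
Likelihood ratio per discordant marker = 0.3.
Target odds: 0.02 ÷ 0.98 = 1/49.
Require 0.3ⁿ ≤ 1/49 ÷ (107/93) = 93/5243.
0.3³ = 0.027 is still above 93/5243 but 0.3⁴ = 0.0081 is at or below it, so n = 4.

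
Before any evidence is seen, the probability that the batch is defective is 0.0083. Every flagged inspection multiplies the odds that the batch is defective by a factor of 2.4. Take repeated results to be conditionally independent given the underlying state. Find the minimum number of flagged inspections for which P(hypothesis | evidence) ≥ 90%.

8

Prior odds = 0.0083/0.9917 = 83/9917.
Likelihood ratio per flagged inspection = 2.4.
Target odds: 0.9 ÷ 0.1 = 9.
Require 2.4ⁿ ≥ 9 ÷ (83/9917) = 89253/83.
2.4⁷ = 35831808/78125 falls short of 89253/83 but 2.4⁸ = 429981696/390625 reaches it, so n = 8.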